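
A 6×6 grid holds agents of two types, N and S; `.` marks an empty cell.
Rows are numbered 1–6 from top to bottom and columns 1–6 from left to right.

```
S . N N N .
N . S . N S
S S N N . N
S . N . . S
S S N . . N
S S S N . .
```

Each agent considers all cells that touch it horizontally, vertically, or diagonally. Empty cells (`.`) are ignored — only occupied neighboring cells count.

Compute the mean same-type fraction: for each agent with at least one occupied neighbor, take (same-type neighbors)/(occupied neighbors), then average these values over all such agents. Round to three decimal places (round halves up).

0.508

Row 1: (1,1)S 0/1 · (1,3)N 1/2 · (1,4)N 3/4 · (1,5)N 2/3
Row 2: (2,1)N 0/3 · (2,3)S 1/5 · (2,5)N 4/5 · (2,6)S 0/3
Row 3: (3,1)S 2/3 · (3,2)S 3/6 · (3,3)N 2/4 · (3,4)N 3/4 · (3,6)N 1/3
Row 4: (4,1)S 4/4 · (4,3)N 3/5 · (4,6)S 0/2
Row 5: (5,1)S 4/4 · (5,2)S 5/7 · (5,3)N 2/5 · (5,6)N 0/1
Row 6: (6,1)S 3/3 · (6,2)S 4/5 · (6,3)S 2/4 · (6,4)N 1/2
Sum over 24 agents: 0/1 + 1/2 + 3/4 + 2/3 + 0/3 + 1/5 + 4/5 + 0/3 + 2/3 + 3/6 + 2/4 + 3/4 + 1/3 + 4/4 + 3/5 + 0/2 + 4/4 + 5/7 + 2/5 + 0/1 + 3/3 + 4/5 + 2/4 + 1/2 = 1279/105; mean = 1279/105 ÷ 24 = 1279/2520 = 0.507539… → 0.508.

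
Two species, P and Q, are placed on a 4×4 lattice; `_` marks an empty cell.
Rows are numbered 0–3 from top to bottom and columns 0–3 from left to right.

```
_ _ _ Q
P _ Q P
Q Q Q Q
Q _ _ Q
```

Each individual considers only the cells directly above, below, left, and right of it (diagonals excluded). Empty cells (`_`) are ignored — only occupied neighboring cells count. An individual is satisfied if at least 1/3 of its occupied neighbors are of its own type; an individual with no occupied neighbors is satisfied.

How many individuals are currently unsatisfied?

(0,3)Q 0/1 not
(1,0)P 0/1 not
(1,2)Q 1/2 satisfied
(1,3)P 0/3 not
(2,0)Q 2/3 satisfied
(2,1)Q 2/2 satisfied
(2,2)Q 3/3 satisfied
(2,3)Q 2/3 satisfied
(3,0)Q 1/1 satisfied
(3,3)Q 1/1 satisfied
Unsatisfied: (0,3), (1,0), (1,3) — 3 in total.

3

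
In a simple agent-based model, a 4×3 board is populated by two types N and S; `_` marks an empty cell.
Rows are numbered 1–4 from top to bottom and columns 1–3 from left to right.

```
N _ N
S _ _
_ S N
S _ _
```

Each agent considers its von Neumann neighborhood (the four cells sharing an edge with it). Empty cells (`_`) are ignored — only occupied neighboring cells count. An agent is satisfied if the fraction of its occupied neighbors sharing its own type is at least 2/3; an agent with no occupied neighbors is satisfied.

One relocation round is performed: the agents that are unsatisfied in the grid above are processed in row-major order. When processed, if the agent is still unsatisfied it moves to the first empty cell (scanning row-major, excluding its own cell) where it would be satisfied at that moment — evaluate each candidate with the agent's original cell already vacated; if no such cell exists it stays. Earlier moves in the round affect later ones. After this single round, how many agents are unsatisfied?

0

Initially unsatisfied (in order): (1,1), (2,1), (3,2), (3,3).
  (1,1) → (1,2).
  (2,1): now satisfied by earlier moves; stays.
  (3,2) → (3,1).
  (3,3): now satisfied by earlier moves; stays.
Resulting grid:
_ N N
S _ _
S _ N
S _ _
All satisfied now.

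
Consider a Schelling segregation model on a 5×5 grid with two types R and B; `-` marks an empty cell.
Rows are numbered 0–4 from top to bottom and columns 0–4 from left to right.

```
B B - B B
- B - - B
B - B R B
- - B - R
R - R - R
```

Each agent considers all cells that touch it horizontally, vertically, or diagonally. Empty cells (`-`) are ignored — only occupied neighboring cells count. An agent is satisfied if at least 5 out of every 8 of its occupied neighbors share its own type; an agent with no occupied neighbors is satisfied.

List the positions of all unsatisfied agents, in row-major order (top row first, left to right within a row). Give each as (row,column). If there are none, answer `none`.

(0,0)B 2/2 ok
(0,1)B 2/2 ok
(0,3)B 2/2 ok
(0,4)B 2/2 ok
(1,1)B 4/4 ok
(1,4)B 3/4 ok
(2,0)B 1/1 ok
(2,2)B 2/3 ok
(2,3)R 1/5 unhappy
(2,4)B 1/3 unhappy
(3,2)B 1/3 unhappy
(3,4)R 2/3 ok
(4,0)R 0/0 ok
(4,2)R 0/1 unhappy
(4,4)R 1/1 ok

(2,3), (2,4), (3,2), (4,2)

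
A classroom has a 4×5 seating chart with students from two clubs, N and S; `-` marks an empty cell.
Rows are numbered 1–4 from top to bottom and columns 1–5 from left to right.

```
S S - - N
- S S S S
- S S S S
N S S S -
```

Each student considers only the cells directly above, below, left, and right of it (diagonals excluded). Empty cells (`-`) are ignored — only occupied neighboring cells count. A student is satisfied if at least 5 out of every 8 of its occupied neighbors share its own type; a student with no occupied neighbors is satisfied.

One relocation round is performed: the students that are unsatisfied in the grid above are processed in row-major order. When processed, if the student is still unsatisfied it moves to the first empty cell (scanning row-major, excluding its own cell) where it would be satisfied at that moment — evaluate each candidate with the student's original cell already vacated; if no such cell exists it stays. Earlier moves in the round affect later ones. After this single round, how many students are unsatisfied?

2

Initially unsatisfied (in order): (1,5), (4,1).
  (1,5): no empty cell satisfies it; stays.
  (4,1): no empty cell satisfies it; stays.
Resulting grid:
S S - - N
- S S S S
- S S S S
N S S S -
Unsatisfied now: (1,5), (4,1).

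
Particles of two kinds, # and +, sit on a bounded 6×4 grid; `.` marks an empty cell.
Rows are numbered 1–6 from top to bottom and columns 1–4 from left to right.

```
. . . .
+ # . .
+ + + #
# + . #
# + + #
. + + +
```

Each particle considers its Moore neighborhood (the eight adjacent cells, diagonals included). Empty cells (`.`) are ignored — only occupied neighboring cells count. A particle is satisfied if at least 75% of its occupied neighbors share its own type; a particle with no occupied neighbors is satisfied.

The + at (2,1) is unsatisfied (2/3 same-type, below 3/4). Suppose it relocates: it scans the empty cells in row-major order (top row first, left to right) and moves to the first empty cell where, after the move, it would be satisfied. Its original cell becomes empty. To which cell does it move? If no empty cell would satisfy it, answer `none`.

(1,4)

Vacating (2,1). Empty cells in order:
  (1,1): 0/1 same-type → still unsatisfied.
  (1,2): 0/1 same-type → still unsatisfied.
  (1,3): 0/1 same-type → still unsatisfied.
  (1,4): 0/0 same-type → satisfied — stop here.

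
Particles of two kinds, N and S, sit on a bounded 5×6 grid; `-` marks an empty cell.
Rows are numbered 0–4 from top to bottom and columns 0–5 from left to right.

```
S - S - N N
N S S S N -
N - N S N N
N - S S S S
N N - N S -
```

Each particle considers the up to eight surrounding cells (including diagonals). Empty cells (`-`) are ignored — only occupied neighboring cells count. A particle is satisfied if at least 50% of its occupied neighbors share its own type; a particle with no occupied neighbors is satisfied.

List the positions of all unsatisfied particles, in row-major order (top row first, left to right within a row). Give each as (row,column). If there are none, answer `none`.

Row 0: (0,0)S 1/2 ✓ · (0,2)S 3/3 ✓ · (0,4)N 2/3 ✓ · (0,5)N 2/2 ✓
Row 1: (1,0)N 1/3 ✗ · (1,1)S 3/6 ✓ · (1,2)S 4/5 ✓ · (1,3)S 3/7 ✗ · (1,4)N 4/6 ✓
Row 2: (2,0)N 2/3 ✓ · (2,2)N 0/6 ✗ · (2,3)S 5/8 ✓ · (2,4)N 2/7 ✗ · (2,5)N 2/4 ✓
Row 3: (3,0)N 3/3 ✓ · (3,2)S 2/5 ✗ · (3,3)S 4/7 ✓ · (3,4)S 4/7 ✓ · (3,5)S 2/4 ✓
Row 4: (4,0)N 2/2 ✓ · (4,1)N 2/3 ✓ · (4,3)N 0/4 ✗ · (4,4)S 3/4 ✓

(1,0), (1,3), (2,2), (2,4), (3,2), (4,3)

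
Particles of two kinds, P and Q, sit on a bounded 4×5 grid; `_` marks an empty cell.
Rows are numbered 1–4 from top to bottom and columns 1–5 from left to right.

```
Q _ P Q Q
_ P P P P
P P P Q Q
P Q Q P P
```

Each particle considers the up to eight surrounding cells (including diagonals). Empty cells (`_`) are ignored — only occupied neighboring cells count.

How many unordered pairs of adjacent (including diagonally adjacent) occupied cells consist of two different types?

Scan each occupied cell's neighbors to the right and below (and the two forward diagonals) so each pair is counted once.
Row 1: Q(1,1)–P(2,2)≠ P(1,3)–Q(1,4)≠ P(1,3)–P(2,3)= P(1,3)–P(2,4)= P(1,3)–P(2,2)= Q(1,4)–Q(1,5)= Q(1,4)–P(2,4)≠ Q(1,4)–P(2,5)≠ Q(1,4)–P(2,3)≠ Q(1,5)–P(2,5)≠ Q(1,5)–P(2,4)≠  → 7/11 unlike.
Row 2: P(2,2)–P(2,3)= P(2,2)–P(3,2)= P(2,2)–P(3,3)= P(2,2)–P(3,1)= P(2,3)–P(2,4)= P(2,3)–P(3,3)= P(2,3)–Q(3,4)≠ P(2,3)–P(3,2)= P(2,4)–P(2,5)= P(2,4)–Q(3,4)≠ P(2,4)–Q(3,5)≠ P(2,4)–P(3,3)= P(2,5)–Q(3,5)≠ P(2,5)–Q(3,4)≠  → 5/14 unlike.
Row 3: P(3,1)–P(3,2)= P(3,1)–P(4,1)= P(3,1)–Q(4,2)≠ P(3,2)–P(3,3)= P(3,2)–Q(4,2)≠ P(3,2)–Q(4,3)≠ P(3,2)–P(4,1)= P(3,3)–Q(3,4)≠ P(3,3)–Q(4,3)≠ P(3,3)–P(4,4)= P(3,3)–Q(4,2)≠ Q(3,4)–Q(3,5)= Q(3,4)–P(4,4)≠ Q(3,4)–P(4,5)≠ Q(3,4)–Q(4,3)= Q(3,5)–P(4,5)≠ Q(3,5)–P(4,4)≠  → 10/17 unlike.
Row 4: P(4,1)–Q(4,2)≠ Q(4,2)–Q(4,3)= Q(4,3)–P(4,4)≠ P(4,4)–P(4,5)=  → 2/4 unlike.
Total adjacent occupied pairs: 46; unlike-type pairs: 24.

24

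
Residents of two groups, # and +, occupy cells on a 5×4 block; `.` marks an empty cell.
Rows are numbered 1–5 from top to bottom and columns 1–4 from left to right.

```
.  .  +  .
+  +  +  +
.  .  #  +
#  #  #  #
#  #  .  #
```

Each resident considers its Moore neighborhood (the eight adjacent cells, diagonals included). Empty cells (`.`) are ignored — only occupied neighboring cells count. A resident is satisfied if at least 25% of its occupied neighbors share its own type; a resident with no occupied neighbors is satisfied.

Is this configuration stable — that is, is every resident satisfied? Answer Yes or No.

Yes

Row 1: (1,3)+ 3/3 ok
Row 2: (2,1)+ 1/1 ok · (2,2)+ 3/4 ok · (2,3)+ 4/5 ok · (2,4)+ 3/4 ok
Row 3: (3,3)# 3/7 ok · (3,4)+ 2/5 ok
Row 4: (4,1)# 3/3 ok · (4,2)# 5/5 ok · (4,3)# 5/6 ok · (4,4)# 3/4 ok
Row 5: (5,1)# 3/3 ok · (5,2)# 4/4 ok · (5,4)# 2/2 ok
All meet the threshold, so the configuration is stable.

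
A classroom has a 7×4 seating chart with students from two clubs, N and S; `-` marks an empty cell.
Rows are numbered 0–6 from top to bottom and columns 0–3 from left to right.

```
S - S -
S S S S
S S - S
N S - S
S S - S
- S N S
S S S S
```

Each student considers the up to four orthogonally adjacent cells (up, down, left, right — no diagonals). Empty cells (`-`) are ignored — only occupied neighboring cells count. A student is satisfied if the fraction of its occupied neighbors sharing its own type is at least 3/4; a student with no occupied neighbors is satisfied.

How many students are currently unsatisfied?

8

Row 0: (0,0)S 1/1 satisfied · (0,2)S 1/1 satisfied
Row 1: (1,0)S 3/3 satisfied · (1,1)S 3/3 satisfied · (1,2)S 3/3 satisfied · (1,3)S 2/2 satisfied
Row 2: (2,0)S 2/3 not · (2,1)S 3/3 satisfied · (2,3)S 2/2 satisfied
Row 3: (3,0)N 0/3 not · (3,1)S 2/3 not · (3,3)S 2/2 satisfied
Row 4: (4,0)S 1/2 not · (4,1)S 3/3 satisfied · (4,3)S 2/2 satisfied
Row 5: (5,1)S 2/3 not · (5,2)N 0/3 not · (5,3)S 2/3 not
Row 6: (6,0)S 1/1 satisfied · (6,1)S 3/3 satisfied · (6,2)S 2/3 not · (6,3)S 2/2 satisfied
Unsatisfied: (2,0), (3,0), (3,1), (4,0), (5,1), (5,2), (5,3), (6,2) — 8 in total.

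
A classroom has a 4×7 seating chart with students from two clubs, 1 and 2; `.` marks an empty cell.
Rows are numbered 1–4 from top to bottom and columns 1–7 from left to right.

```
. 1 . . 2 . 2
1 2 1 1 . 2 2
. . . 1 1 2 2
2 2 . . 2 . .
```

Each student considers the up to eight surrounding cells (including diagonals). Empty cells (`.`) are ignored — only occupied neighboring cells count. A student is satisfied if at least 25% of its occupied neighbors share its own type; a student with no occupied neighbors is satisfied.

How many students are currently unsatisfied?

1

(1,2)1 2/3 ok
(1,5)2 1/2 ok
(1,7)2 2/2 ok
(2,1)1 1/2 ok
(2,2)2 0/3 unhappy
(2,3)1 3/4 ok
(2,4)1 3/4 ok
(2,6)2 5/6 ok
(2,7)2 4/4 ok
(3,4)1 3/4 ok
(3,5)1 2/5 ok
(3,6)2 4/5 ok
(3,7)2 3/3 ok
(4,1)2 1/1 ok
(4,2)2 1/1 ok
(4,5)2 1/3 ok
Unsatisfied: (2,2) — 1 in total.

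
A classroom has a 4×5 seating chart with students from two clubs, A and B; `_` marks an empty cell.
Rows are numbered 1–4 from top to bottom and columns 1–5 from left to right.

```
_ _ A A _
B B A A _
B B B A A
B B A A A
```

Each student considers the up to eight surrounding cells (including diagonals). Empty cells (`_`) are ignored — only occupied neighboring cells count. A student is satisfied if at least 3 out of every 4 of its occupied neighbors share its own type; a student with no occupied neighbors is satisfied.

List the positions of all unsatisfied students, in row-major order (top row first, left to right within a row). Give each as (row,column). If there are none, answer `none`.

(2,2), (2,3), (3,3), (4,3)

(1,3)A 3/4 ok
(1,4)A 3/3 ok
(2,1)B 3/3 ok
(2,2)B 4/6 unhappy
(2,3)A 4/7 unhappy
(2,4)A 5/6 ok
(3,1)B 5/5 ok
(3,2)B 6/8 ok
(3,3)B 3/8 unhappy
(3,4)A 6/7 ok
(3,5)A 4/4 ok
(4,1)B 3/3 ok
(4,2)B 4/5 ok
(4,3)A 2/5 unhappy
(4,4)A 4/5 ok
(4,5)A 3/3 ok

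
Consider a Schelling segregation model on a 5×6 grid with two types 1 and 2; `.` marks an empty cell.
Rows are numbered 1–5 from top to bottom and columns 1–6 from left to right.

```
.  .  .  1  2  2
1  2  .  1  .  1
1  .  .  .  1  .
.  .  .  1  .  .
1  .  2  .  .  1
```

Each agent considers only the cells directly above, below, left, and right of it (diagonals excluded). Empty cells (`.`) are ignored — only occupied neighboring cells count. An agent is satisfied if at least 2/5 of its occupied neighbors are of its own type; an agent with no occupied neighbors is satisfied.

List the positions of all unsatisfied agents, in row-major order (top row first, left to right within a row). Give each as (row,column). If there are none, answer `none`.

(2,2), (2,6)

(1,4)1 1/2 satisfied
(1,5)2 1/2 satisfied
(1,6)2 1/2 satisfied
(2,1)1 1/2 satisfied
(2,2)2 0/1 not
(2,4)1 1/1 satisfied
(2,6)1 0/1 not
(3,1)1 1/1 satisfied
(3,5)1 0/0 satisfied
(4,4)1 0/0 satisfied
(5,1)1 0/0 satisfied
(5,3)2 0/0 satisfied
(5,6)1 0/0 satisfied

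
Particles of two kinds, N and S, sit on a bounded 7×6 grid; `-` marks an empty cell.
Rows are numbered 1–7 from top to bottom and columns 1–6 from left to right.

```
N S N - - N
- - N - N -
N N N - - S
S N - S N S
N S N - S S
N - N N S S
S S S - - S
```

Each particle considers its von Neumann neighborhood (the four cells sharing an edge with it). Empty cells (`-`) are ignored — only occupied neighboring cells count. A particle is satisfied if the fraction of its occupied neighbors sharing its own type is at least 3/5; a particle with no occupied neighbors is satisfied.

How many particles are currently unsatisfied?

Row 1: (1,1)N 0/1 not · (1,2)S 0/2 not · (1,3)N 1/2 not · (1,6)N 0/0 satisfied
Row 2: (2,3)N 2/2 satisfied · (2,5)N 0/0 satisfied
Row 3: (3,1)N 1/2 not · (3,2)N 3/3 satisfied · (3,3)N 2/2 satisfied · (3,6)S 1/1 satisfied
Row 4: (4,1)S 0/3 not · (4,2)N 1/3 not · (4,4)S 0/1 not · (4,5)N 0/3 not · (4,6)S 2/3 satisfied
Row 5: (5,1)N 1/3 not · (5,2)S 0/3 not · (5,3)N 1/2 not · (5,5)S 2/3 satisfied · (5,6)S 3/3 satisfied
Row 6: (6,1)N 1/2 not · (6,3)N 2/3 satisfied · (6,4)N 1/2 not · (6,5)S 2/3 satisfied · (6,6)S 3/3 satisfied
Row 7: (7,1)S 1/2 not · (7,2)S 2/2 satisfied · (7,3)S 1/2 not · (7,6)S 1/1 satisfied
Unsatisfied: (1,1), (1,2), (1,3), (3,1), (4,1), (4,2), (4,4), (4,5), (5,1), (5,2), (5,3), (6,1), (6,4), (7,1), (7,3) — 15 in total.

15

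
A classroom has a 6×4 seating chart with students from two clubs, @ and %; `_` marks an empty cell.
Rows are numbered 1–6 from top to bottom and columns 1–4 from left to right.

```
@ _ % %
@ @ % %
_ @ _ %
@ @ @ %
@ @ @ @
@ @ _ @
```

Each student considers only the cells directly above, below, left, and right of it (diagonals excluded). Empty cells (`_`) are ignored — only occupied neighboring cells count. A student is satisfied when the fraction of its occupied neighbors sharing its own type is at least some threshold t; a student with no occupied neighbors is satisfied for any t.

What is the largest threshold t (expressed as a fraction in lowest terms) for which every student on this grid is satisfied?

Row 1: (1,1)@ 1/1 · (1,3)% 2/2 · (1,4)% 2/2
Row 2: (2,1)@ 2/2 · (2,2)@ 2/3 · (2,3)% 2/3 · (2,4)% 3/3
Row 3: (3,2)@ 2/2 · (3,4)% 2/2
Row 4: (4,1)@ 2/2 · (4,2)@ 4/4 · (4,3)@ 2/3 · (4,4)% 1/3
Row 5: (5,1)@ 3/3 · (5,2)@ 4/4 · (5,3)@ 3/3 · (5,4)@ 2/3
Row 6: (6,1)@ 2/2 · (6,2)@ 2/2 · (6,4)@ 1/1
The smallest same-type fraction is 1/3 at (4,4), which reduces to 1/3. Any threshold above that leaves this student unsatisfied.

1/3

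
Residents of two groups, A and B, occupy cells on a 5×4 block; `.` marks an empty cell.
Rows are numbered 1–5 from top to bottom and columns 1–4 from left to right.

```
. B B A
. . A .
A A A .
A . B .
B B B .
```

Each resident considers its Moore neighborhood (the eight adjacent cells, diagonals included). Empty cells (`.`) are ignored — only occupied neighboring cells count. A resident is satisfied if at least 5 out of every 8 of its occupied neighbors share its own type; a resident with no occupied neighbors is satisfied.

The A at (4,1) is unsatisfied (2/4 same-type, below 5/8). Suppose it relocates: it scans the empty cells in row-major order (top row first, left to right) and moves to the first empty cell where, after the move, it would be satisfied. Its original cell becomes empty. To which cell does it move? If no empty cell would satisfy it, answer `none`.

Vacating (4,1). Empty cells in order:
  (1,1): 0/1 same-type → still unsatisfied.
  (2,1): 2/3 same-type → satisfied — stop here.

(2,1)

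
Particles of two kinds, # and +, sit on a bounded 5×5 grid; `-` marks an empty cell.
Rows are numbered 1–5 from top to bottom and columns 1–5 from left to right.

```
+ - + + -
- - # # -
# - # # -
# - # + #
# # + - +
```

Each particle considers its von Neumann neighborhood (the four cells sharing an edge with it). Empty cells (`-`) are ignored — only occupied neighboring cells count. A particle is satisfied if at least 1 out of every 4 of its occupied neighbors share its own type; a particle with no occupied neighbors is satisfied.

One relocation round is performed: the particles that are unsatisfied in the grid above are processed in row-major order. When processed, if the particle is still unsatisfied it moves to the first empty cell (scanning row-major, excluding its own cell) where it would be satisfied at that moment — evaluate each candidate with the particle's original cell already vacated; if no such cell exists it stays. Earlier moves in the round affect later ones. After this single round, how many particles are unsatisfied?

0

Initially unsatisfied (in order): (4,4), (4,5), (5,3), (5,5).
  (4,4) → (1,2).
  (4,5) → (2,1).
  (5,3) → (1,5).
  (5,5): now satisfied by earlier moves; stays.
Resulting grid:
+ + + + +
# - # # -
# - # # -
# - # - -
# # - - +
All satisfied now.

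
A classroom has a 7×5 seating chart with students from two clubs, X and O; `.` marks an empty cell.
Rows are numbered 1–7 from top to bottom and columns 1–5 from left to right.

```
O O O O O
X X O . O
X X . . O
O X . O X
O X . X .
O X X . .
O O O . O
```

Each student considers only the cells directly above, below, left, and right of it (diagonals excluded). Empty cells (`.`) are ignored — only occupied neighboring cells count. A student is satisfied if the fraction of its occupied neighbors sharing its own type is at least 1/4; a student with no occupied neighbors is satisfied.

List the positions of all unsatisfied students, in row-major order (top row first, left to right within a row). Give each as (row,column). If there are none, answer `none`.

(4,4), (4,5), (5,4)

Row 1: (1,1)O 1/2 ✓ · (1,2)O 2/3 ✓ · (1,3)O 3/3 ✓ · (1,4)O 2/2 ✓ · (1,5)O 2/2 ✓
Row 2: (2,1)X 2/3 ✓ · (2,2)X 2/4 ✓ · (2,3)O 1/2 ✓ · (2,5)O 2/2 ✓
Row 3: (3,1)X 2/3 ✓ · (3,2)X 3/3 ✓ · (3,5)O 1/2 ✓
Row 4: (4,1)O 1/3 ✓ · (4,2)X 2/3 ✓ · (4,4)O 0/2 ✗ · (4,5)X 0/2 ✗
Row 5: (5,1)O 2/3 ✓ · (5,2)X 2/3 ✓ · (5,4)X 0/1 ✗
Row 6: (6,1)O 2/3 ✓ · (6,2)X 2/4 ✓ · (6,3)X 1/2 ✓
Row 7: (7,1)O 2/2 ✓ · (7,2)O 2/3 ✓ · (7,3)O 1/2 ✓ · (7,5)O 0/0 ✓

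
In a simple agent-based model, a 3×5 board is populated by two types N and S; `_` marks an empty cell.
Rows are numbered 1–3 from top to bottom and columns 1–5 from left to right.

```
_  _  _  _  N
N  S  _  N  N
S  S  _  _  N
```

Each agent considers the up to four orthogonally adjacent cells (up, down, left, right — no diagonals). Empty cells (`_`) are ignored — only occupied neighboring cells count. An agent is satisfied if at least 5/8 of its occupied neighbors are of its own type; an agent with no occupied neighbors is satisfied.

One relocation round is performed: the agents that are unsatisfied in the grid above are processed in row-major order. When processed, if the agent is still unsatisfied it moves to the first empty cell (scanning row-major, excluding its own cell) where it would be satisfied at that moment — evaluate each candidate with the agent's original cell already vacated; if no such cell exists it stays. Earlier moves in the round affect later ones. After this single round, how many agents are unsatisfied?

Initially unsatisfied (in order): (2,1), (2,2), (3,1).
  (2,1) → (1,1).
  (2,2): now satisfied by earlier moves; stays.
  (3,1): now satisfied by earlier moves; stays.
Resulting grid:
N _ _ _ N
_ S _ N N
S S _ _ N
All satisfied now.

0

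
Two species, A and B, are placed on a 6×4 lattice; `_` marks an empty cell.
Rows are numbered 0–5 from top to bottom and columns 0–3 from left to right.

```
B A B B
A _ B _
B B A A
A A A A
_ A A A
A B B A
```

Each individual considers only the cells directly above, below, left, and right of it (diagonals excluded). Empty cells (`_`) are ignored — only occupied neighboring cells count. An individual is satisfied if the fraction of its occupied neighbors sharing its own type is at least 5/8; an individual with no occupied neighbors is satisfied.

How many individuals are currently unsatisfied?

(0,0)B 0/2 unhappy
(0,1)A 0/2 unhappy
(0,2)B 2/3 ok
(0,3)B 1/1 ok
(1,0)A 0/2 unhappy
(1,2)B 1/2 unhappy
(2,0)B 1/3 unhappy
(2,1)B 1/3 unhappy
(2,2)A 2/4 unhappy
(2,3)A 2/2 ok
(3,0)A 1/2 unhappy
(3,1)A 3/4 ok
(3,2)A 4/4 ok
(3,3)A 3/3 ok
(4,1)A 2/3 ok
(4,2)A 3/4 ok
(4,3)A 3/3 ok
(5,0)A 0/1 unhappy
(5,1)B 1/3 unhappy
(5,2)B 1/3 unhappy
(5,3)A 1/2 unhappy
Unsatisfied: (0,0), (0,1), (1,0), (1,2), (2,0), (2,1), (2,2), (3,0), (5,0), (5,1), (5,2), (5,3) — 12 in total.

12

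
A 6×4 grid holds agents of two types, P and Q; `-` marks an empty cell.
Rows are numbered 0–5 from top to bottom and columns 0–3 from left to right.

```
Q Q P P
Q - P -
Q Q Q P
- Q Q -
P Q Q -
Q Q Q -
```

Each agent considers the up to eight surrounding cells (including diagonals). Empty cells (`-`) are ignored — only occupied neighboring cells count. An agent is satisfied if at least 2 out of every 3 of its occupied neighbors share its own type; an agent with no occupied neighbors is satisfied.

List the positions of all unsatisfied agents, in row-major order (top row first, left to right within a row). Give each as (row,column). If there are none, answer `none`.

(0,1), (1,2), (2,2), (2,3), (4,0)

(0,0)Q 2/2 ok
(0,1)Q 2/4 unhappy
(0,2)P 2/3 ok
(0,3)P 2/2 ok
(1,0)Q 4/4 ok
(1,2)P 3/6 unhappy
(2,0)Q 3/3 ok
(2,1)Q 5/6 ok
(2,2)Q 3/5 unhappy
(2,3)P 1/3 unhappy
(3,1)Q 6/7 ok
(3,2)Q 5/6 ok
(4,0)P 0/4 unhappy
(4,1)Q 6/7 ok
(4,2)Q 5/5 ok
(5,0)Q 2/3 ok
(5,1)Q 4/5 ok
(5,2)Q 3/3 ok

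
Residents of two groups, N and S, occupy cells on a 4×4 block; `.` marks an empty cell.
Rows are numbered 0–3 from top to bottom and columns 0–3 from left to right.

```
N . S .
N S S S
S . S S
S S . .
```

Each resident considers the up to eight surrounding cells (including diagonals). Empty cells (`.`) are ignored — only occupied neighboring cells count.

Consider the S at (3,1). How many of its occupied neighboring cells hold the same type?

3

Occupied neighbors of (3,1): (2,0)=S, (2,2)=S, (3,0)=S.
Same type (S): 3 of 3.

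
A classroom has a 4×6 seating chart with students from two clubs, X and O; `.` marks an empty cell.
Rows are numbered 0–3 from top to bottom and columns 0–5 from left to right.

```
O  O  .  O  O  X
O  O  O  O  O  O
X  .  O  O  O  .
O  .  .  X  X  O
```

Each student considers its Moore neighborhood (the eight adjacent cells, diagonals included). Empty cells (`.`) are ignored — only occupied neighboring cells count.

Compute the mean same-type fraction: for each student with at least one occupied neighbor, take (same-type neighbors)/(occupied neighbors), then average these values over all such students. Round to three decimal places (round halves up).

(0,0)O 3/3
(0,1)O 4/4
(0,3)O 4/4
(0,4)O 4/5
(0,5)X 0/3
(1,0)O 3/4
(1,1)O 5/6
(1,2)O 6/6
(1,3)O 7/7
(1,4)O 6/7
(1,5)O 3/4
(2,0)X 0/3
(2,2)O 4/5
(2,3)O 5/7
(2,4)O 5/7
(3,0)O 0/1
(3,3)X 1/4
(3,4)X 1/4
(3,5)O 1/2
Sum over 19 students: 3/3 + 4/4 + 4/4 + 4/5 + 0/3 + 3/4 + 5/6 + 6/6 + 7/7 + 6/7 + 3/4 + 0/3 + 4/5 + 5/7 + 5/7 + 0/1 + 1/4 + 1/4 + 1/2 = 1283/105; mean = 1283/105 ÷ 19 = 1283/1995 = 0.643107… → 0.643.

0.643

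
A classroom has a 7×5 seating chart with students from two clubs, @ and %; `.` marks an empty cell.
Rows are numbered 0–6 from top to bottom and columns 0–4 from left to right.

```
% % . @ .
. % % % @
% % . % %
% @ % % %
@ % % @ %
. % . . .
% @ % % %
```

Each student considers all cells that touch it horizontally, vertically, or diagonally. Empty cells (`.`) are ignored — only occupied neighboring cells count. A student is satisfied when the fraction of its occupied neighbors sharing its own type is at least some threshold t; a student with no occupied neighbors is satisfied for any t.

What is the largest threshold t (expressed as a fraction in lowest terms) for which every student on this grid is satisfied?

0/1

Row 0: (0,0)% 2/2 · (0,1)% 3/3 · (0,3)@ 1/3
Row 1: (1,1)% 5/5 · (1,2)% 5/6 · (1,3)% 3/5 · (1,4)@ 1/4
Row 2: (2,0)% 3/4 · (2,1)% 5/6 · (2,3)% 6/7 · (2,4)% 4/5
Row 3: (3,0)% 3/5 · (3,1)@ 1/7 · (3,2)% 5/7 · (3,3)% 6/7 · (3,4)% 4/5
Row 4: (4,0)@ 1/4 · (4,1)% 4/6 · (4,2)% 4/6 · (4,3)@ 0/5 · (4,4)% 2/3
Row 5: (5,1)% 4/6
Row 6: (6,0)% 1/2 · (6,1)@ 0/3 · (6,2)% 2/3 · (6,3)% 2/2 · (6,4)% 1/1
The smallest same-type fraction is 0/5 at (4,3), which reduces to 0/1. Any threshold above that leaves this student unsatisfied.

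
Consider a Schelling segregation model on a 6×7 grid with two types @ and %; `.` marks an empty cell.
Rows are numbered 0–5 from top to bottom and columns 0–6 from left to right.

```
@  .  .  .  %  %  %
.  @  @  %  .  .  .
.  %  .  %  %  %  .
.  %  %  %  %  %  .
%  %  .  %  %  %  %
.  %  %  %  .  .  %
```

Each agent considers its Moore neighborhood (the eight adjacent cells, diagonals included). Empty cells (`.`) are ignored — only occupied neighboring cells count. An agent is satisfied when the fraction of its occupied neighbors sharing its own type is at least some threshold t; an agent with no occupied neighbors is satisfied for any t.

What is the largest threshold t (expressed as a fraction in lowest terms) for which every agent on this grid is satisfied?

(0,0)@ 1/1
(0,4)% 2/2
(0,5)% 2/2
(0,6)% 1/1
(1,1)@ 2/3
(1,2)@ 1/4
(1,3)% 3/4
(2,1)% 2/4
(2,3)% 5/6
(2,4)% 6/6
(2,5)% 3/3
(3,1)% 4/4
(3,2)% 6/6
(3,3)% 6/6
(3,4)% 8/8
(3,5)% 6/6
(4,0)% 3/3
(4,1)% 5/5
(4,3)% 6/6
(4,4)% 6/6
(4,5)% 5/5
(4,6)% 3/3
(5,1)% 3/3
(5,2)% 4/4
(5,3)% 3/3
(5,6)% 2/2
The smallest same-type fraction is 1/4 at (1,2), which reduces to 1/4. Any threshold above that leaves this agent unsatisfied.

1/4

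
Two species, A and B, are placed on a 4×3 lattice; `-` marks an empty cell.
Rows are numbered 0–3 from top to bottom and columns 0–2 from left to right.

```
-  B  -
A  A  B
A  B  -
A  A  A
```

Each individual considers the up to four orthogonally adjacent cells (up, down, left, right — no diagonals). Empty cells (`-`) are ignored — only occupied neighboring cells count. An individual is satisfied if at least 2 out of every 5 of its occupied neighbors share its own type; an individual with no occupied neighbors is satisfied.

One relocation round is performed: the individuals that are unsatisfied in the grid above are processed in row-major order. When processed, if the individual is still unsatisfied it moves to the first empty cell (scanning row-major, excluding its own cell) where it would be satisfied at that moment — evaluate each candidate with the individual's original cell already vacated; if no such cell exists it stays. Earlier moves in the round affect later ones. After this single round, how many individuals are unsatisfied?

0

Initially unsatisfied (in order): (0,1), (1,1), (1,2), (2,1).
  (0,1) → (0,2).
  (1,1) → (0,0).
  (1,2): now satisfied by earlier moves; stays.
  (2,1) → (0,1).
Resulting grid:
A B B
A - B
A - -
A A A
All satisfied now.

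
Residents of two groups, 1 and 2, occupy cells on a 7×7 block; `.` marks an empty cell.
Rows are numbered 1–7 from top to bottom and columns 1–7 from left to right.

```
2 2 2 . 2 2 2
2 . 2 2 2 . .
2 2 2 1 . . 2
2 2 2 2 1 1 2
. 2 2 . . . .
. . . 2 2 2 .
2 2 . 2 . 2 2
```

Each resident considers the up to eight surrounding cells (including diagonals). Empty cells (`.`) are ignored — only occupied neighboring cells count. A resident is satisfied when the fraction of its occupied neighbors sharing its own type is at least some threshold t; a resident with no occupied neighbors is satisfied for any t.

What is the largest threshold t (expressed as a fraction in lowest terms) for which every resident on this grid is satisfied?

(1,1)2 2/2
(1,2)2 4/4
(1,3)2 3/3
(1,5)2 3/3
(1,6)2 3/3
(1,7)2 1/1
(2,1)2 4/4
(2,3)2 5/6
(2,4)2 5/6
(2,5)2 3/4
(3,1)2 4/4
(3,2)2 7/7
(3,3)2 6/7
(3,4)1 1/7
(3,7)2 1/2
(4,1)2 4/4
(4,2)2 7/7
(4,3)2 6/7
(4,4)2 3/5
(4,5)1 2/3
(4,6)1 1/3
(4,7)2 1/2
(5,2)2 4/4
(5,3)2 5/5
(6,4)2 3/3
(6,5)2 4/4
(6,6)2 3/3
(7,1)2 1/1
(7,2)2 1/1
(7,4)2 2/2
(7,6)2 3/3
(7,7)2 2/2
The smallest same-type fraction is 1/7 at (3,4), which reduces to 1/7. Any threshold above that leaves this resident unsatisfied.

1/7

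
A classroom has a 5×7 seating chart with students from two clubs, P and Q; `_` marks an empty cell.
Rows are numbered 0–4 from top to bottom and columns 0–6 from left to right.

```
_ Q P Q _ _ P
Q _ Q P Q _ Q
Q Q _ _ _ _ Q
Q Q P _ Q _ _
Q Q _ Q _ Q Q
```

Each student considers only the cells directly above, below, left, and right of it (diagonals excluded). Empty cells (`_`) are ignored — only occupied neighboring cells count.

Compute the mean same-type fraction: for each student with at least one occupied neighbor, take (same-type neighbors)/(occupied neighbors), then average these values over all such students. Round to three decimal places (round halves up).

(0,1)Q 0/1
(0,2)P 0/3
(0,3)Q 0/2
(0,6)P 0/1
(1,0)Q 1/1
(1,2)Q 0/2
(1,3)P 0/3
(1,4)Q 0/1
(1,6)Q 1/2
(2,0)Q 3/3
(2,1)Q 2/2
(2,6)Q 1/1
(3,0)Q 3/3
(3,1)Q 3/4
(3,2)P 0/1
(3,4)Q — no occupied neighbors
(4,0)Q 2/2
(4,1)Q 2/2
(4,3)Q — no occupied neighbors
(4,5)Q 1/1
(4,6)Q 1/1
Sum over 19 students: 0/1 + 0/3 + 0/2 + 0/1 + 1/1 + 0/2 + 0/3 + 0/1 + 1/2 + 3/3 + 2/2 + 1/1 + 3/3 + 3/4 + 0/1 + 2/2 + 2/2 + 1/1 + 1/1 = 41/4; mean = 41/4 ÷ 19 = 41/76 = 0.539473… → 0.539.

0.539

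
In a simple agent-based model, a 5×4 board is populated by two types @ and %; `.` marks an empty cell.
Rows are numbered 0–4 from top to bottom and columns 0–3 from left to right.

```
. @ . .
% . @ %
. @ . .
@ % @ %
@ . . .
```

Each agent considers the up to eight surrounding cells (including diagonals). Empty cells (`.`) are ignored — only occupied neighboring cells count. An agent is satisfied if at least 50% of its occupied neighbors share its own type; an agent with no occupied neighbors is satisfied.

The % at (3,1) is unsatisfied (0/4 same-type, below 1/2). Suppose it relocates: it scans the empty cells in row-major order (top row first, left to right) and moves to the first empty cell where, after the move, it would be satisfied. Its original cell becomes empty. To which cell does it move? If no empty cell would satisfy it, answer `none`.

Vacating (3,1). Empty cells in order:
  (0,0): 1/2 same-type → satisfied — stop here.

(0,0)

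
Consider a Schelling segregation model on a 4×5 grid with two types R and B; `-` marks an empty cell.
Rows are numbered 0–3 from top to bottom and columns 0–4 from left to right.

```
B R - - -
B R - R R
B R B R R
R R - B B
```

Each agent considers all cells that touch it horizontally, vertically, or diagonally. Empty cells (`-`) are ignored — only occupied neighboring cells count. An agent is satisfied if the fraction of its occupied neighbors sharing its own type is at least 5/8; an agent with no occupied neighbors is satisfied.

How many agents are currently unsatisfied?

12

Row 0: (0,0)B 1/3 not · (0,1)R 1/3 not
Row 1: (1,0)B 2/5 not · (1,1)R 2/6 not · (1,3)R 3/4 satisfied · (1,4)R 3/3 satisfied
Row 2: (2,0)B 1/5 not · (2,1)R 3/6 not · (2,2)B 1/6 not · (2,3)R 3/6 not · (2,4)R 3/5 not
Row 3: (3,0)R 2/3 satisfied · (3,1)R 2/4 not · (3,3)B 2/4 not · (3,4)B 1/3 not
Unsatisfied: (0,0), (0,1), (1,0), (1,1), (2,0), (2,1), (2,2), (2,3), (2,4), (3,1), (3,3), (3,4) — 12 in total.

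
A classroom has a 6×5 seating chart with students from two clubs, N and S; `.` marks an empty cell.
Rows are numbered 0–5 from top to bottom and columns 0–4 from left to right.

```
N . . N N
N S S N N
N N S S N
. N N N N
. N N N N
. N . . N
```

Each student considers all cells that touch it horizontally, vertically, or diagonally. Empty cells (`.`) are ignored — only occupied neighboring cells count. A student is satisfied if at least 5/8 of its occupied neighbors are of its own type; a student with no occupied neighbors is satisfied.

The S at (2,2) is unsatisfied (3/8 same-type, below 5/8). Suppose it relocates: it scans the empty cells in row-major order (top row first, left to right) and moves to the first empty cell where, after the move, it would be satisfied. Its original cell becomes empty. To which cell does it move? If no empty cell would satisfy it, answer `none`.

none

Vacating (2,2). Empty cells in order:
  (0,1): 2/4 same-type → still unsatisfied.
  (0,2): 2/4 same-type → still unsatisfied.
  (3,0): 0/4 same-type → still unsatisfied.
  (4,0): 0/3 same-type → still unsatisfied.
  (5,0): 0/2 same-type → still unsatisfied.
  (5,2): 0/4 same-type → still unsatisfied.
  (5,3): 0/4 same-type → still unsatisfied.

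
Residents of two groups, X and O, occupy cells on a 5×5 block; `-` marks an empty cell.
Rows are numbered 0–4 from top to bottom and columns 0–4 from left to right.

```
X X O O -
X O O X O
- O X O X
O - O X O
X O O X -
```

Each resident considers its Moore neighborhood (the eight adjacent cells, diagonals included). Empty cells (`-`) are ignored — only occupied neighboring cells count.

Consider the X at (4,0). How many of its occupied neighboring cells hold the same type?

0

Occupied neighbors of (4,0): (3,0)=O, (4,1)=O.
Same type (X): 0 of 2.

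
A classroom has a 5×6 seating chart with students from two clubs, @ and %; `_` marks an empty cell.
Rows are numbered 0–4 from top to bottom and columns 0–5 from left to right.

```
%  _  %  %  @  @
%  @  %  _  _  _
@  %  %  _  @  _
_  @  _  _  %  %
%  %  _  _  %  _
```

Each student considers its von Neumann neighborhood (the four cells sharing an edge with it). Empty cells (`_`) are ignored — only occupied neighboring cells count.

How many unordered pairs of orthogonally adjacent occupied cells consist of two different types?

9

Scan each occupied cell's neighbors to the right and below so each pair is counted once.
From row 0: 1 unlike of 5 pairs (running 1/5).
From row 1: 4 unlike of 5 pairs (running 5/10).
From row 2: 3 unlike of 4 pairs (running 8/14).
From row 3: 1 unlike of 3 pairs (running 9/17).
From row 4: 0 unlike of 1 pairs (running 9/18).
Total adjacent occupied pairs: 18; unlike-type pairs: 9.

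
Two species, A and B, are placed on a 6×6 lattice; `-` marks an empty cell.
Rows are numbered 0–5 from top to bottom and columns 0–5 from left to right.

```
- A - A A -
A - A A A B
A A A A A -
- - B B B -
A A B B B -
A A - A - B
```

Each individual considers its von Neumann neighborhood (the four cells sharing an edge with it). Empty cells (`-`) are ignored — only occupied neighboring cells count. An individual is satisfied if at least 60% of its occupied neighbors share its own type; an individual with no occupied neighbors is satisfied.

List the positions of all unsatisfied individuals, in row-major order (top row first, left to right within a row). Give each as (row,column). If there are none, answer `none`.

(0,1)A 0/0 ok
(0,3)A 2/2 ok
(0,4)A 2/2 ok
(1,0)A 1/1 ok
(1,2)A 2/2 ok
(1,3)A 4/4 ok
(1,4)A 3/4 ok
(1,5)B 0/1 unhappy
(2,0)A 2/2 ok
(2,1)A 2/2 ok
(2,2)A 3/4 ok
(2,3)A 3/4 ok
(2,4)A 2/3 ok
(3,2)B 2/3 ok
(3,3)B 3/4 ok
(3,4)B 2/3 ok
(4,0)A 2/2 ok
(4,1)A 2/3 ok
(4,2)B 2/3 ok
(4,3)B 3/4 ok
(4,4)B 2/2 ok
(5,0)A 2/2 ok
(5,1)A 2/2 ok
(5,3)A 0/1 unhappy
(5,5)B 0/0 ok

(1,5), (5,3)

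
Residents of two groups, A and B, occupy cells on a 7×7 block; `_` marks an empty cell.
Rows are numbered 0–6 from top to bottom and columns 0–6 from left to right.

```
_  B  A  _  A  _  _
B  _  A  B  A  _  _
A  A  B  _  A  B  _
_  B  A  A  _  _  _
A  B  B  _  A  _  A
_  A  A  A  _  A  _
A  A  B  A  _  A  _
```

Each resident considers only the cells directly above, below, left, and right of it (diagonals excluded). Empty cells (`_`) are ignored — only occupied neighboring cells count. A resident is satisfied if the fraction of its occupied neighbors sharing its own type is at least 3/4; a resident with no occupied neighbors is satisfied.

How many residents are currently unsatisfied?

Row 0: (0,1)B 0/1 not · (0,2)A 1/2 not · (0,4)A 1/1 satisfied
Row 1: (1,0)B 0/1 not · (1,2)A 1/3 not · (1,3)B 0/2 not · (1,4)A 2/3 not
Row 2: (2,0)A 1/2 not · (2,1)A 1/3 not · (2,2)B 0/3 not · (2,4)A 1/2 not · (2,5)B 0/1 not
Row 3: (3,1)B 1/3 not · (3,2)A 1/4 not · (3,3)A 1/1 satisfied
Row 4: (4,0)A 0/1 not · (4,1)B 2/4 not · (4,2)B 1/3 not · (4,4)A 0/0 satisfied · (4,6)A 0/0 satisfied
Row 5: (5,1)A 2/3 not · (5,2)A 2/4 not · (5,3)A 2/2 satisfied · (5,5)A 1/1 satisfied
Row 6: (6,0)A 1/1 satisfied · (6,1)A 2/3 not · (6,2)B 0/3 not · (6,3)A 1/2 not · (6,5)A 1/1 satisfied
Unsatisfied: (0,1), (0,2), (1,0), (1,2), (1,3), (1,4), (2,0), (2,1), (2,2), (2,4), (2,5), (3,1), (3,2), (4,0), (4,1), (4,2), (5,1), (5,2), (6,1), (6,2), (6,3) — 21 in total.

21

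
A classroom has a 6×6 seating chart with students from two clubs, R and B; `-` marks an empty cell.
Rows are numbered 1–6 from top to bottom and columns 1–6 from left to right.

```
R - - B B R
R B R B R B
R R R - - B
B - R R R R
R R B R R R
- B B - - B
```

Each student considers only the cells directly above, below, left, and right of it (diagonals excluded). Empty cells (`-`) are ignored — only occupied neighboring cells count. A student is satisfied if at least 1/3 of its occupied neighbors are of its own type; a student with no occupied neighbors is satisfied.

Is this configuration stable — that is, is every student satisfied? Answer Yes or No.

Row 1: (1,1)R 1/1 ✓ · (1,4)B 2/2 ✓ · (1,5)B 1/3 ✓ · (1,6)R 0/2 ✗
Row 2: (2,1)R 2/3 ✓ · (2,2)B 0/3 ✗ · (2,3)R 1/3 ✓ · (2,4)B 1/3 ✓ · (2,5)R 0/3 ✗ · (2,6)B 1/3 ✓
Row 3: (3,1)R 2/3 ✓ · (3,2)R 2/3 ✓ · (3,3)R 3/3 ✓ · (3,6)B 1/2 ✓
Row 4: (4,1)B 0/2 ✗ · (4,3)R 2/3 ✓ · (4,4)R 3/3 ✓ · (4,5)R 3/3 ✓ · (4,6)R 2/3 ✓
Row 5: (5,1)R 1/2 ✓ · (5,2)R 1/3 ✓ · (5,3)B 1/4 ✗ · (5,4)R 2/3 ✓ · (5,5)R 3/3 ✓ · (5,6)R 2/3 ✓
Row 6: (6,2)B 1/2 ✓ · (6,3)B 2/2 ✓ · (6,6)B 0/1 ✗
For instance (1,6) has only 0/2 same-type neighbors, below 1/3.

No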